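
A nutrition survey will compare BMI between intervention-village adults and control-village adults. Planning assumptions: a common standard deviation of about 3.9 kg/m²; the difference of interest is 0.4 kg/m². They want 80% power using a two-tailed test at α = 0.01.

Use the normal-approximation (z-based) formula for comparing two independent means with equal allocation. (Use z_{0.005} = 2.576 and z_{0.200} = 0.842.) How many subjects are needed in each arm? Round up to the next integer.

n = 2222 per group

n = (z_{α/2} + z_β)² · (σ₁² + σ₂²) / δ²
  = (2.576 + 0.842)² · (2·3.9² = 30.42) / 0.4²
  = 11.6827 · 30.42 / 0.16
  = 2221.18
Round up → n = 2222 per group.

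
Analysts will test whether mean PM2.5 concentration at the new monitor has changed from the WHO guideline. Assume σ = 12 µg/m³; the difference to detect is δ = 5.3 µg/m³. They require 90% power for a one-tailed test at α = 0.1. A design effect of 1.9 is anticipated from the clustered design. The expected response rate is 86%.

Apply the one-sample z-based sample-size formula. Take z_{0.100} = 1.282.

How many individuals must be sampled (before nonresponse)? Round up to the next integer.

n = 75

n = (z_α + z_β)² · σ² / δ²
  = (1.282 + 1.282)² · 12² / 5.3²
  = 6.5741 · 144 / 28.09
  = 33.70
Design effect: 1.9 × 33.70 = 64.03.
Adjust for 86% response: 64.03 / 0.86 = 74.46.
Round up → n = 75.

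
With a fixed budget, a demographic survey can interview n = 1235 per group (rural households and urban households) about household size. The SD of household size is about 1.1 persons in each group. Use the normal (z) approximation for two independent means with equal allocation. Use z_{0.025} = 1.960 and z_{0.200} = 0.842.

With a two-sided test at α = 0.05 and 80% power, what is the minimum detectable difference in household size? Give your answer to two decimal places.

δ = (z_{α/2} + z_β) · √((σ₁²+σ₂²)/n)
  = (1.960 + 0.842) · √(2.42/1235)
  = 2.802 · √0.00196
  = 2.802 · 0.0443
  = 0.1240

Minimum detectable difference ≈ 0.12 persons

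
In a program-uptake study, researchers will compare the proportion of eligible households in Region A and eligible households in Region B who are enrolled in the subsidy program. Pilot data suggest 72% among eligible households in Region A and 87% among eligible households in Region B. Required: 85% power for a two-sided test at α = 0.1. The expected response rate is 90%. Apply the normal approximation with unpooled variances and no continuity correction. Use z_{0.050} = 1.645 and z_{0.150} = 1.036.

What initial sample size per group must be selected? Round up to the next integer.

n = (z_{α/2} + z_β)² · [p₁(1−p₁) + p₂(1−p₂)] / (p₁ − p₂)²
  = (1.645 + 1.036)² · (0.72·0.28 + 0.87·0.13) / (-0.15)²
  = (2.681)² · (0.2016 + 0.1131) / 0.0225
  = 7.1878 · 0.3147 / 0.0225
  = 100.53
Adjust for 90% response: 100.53 / 0.90 = 111.70.
Round up → n = 112 per group.

n = 112 per group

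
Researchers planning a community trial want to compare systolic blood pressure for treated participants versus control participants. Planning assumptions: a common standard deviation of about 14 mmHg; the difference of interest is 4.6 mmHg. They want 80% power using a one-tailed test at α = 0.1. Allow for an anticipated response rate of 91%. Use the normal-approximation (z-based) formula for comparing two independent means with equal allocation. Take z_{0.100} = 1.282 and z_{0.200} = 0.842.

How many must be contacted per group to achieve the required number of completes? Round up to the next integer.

n = 92 per group

n = (z_α + z_β)² · (σ₁² + σ₂²) / δ²
  = (1.282 + 0.842)² · (2·14² = 392) / 4.6²
  = 4.5114 · 392 / 21.16
  = 83.58
Adjust for 91% response: 83.58 / 0.91 = 91.84.
Round up → n = 92 per group.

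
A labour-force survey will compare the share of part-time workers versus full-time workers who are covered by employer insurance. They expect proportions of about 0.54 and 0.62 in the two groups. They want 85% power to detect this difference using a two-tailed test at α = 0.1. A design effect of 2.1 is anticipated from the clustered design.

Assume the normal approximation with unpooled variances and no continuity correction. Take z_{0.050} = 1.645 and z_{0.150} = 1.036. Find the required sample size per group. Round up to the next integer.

n = 1142 per group

n = (z_{α/2} + z_β)² · [p₁(1−p₁) + p₂(1−p₂)] / (p₁ − p₂)²
  = (1.645 + 1.036)² · (0.54·0.46 + 0.62·0.38) / (-0.08)²
  = (2.681)² · (0.2484 + 0.2356) / 0.0064
  = 7.1878 · 0.4840 / 0.0064
  = 543.57
Design effect: 2.1 × 543.57 = 1141.51.
Round up → n = 1142 per group.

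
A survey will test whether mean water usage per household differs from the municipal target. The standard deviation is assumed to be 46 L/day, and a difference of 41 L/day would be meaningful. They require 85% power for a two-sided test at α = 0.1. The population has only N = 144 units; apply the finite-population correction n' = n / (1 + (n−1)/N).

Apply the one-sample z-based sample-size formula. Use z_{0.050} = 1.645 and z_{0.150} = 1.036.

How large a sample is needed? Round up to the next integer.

n = 9

n = (z_{α/2} + z_β)² · σ² / δ²
  = (1.645 + 1.036)² · 46² / 41²
  = 7.1878 · 2116 / 1681
  = 9.05
Finite-population correction (N = 144): 9.05 / (1 + (9.05 − 1)/144) = 8.57.
Round up → n = 9.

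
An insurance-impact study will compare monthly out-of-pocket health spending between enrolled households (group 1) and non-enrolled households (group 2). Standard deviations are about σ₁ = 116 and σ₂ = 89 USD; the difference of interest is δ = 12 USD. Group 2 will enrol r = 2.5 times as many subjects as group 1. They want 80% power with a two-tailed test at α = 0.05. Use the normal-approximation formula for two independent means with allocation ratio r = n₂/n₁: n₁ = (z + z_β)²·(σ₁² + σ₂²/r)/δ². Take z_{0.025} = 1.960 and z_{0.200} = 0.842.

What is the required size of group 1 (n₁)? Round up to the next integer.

n₁ = 907

n₁ = (z_{α/2} + z_β)² · (σ₁² + σ₂²/r) / δ²
   = (1.960 + 0.842)² · (116² + 89²/2.5) / 12²
   = 7.8512 · (13456 + 3168.4) / 144
   = 7.8512 · 16624.4 / 144
   = 906.40
Round up → n₁ = 907; n₂ = r·n₁ = 2.5 × 907 = 2268.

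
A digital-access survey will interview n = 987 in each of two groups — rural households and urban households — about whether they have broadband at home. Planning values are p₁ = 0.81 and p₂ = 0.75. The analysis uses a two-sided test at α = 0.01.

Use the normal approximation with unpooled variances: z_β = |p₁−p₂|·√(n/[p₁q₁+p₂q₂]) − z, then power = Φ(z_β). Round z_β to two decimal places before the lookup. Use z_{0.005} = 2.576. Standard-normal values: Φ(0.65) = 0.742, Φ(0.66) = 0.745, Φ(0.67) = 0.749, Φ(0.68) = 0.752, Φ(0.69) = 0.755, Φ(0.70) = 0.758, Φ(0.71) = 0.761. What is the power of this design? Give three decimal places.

Power ≈ 0.742

z_β = |p₁−p₂|·√(n/[p₁q₁+p₂q₂]) − z_{α/2}
    = 0.06 · √(987/0.3414) − 2.576
    = 0.06 · 53.7684 − 2.576
    = 3.2261 − 2.576 = 0.6501 → 0.65
Power = Φ(0.65) = 0.742.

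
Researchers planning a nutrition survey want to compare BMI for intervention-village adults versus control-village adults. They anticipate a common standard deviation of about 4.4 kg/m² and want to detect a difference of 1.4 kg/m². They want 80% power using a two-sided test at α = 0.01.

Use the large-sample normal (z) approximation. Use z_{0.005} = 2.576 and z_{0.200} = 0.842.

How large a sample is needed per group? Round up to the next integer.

n = 231 per group

n = (z_{α/2} + z_β)² · (σ₁² + σ₂²) / δ²
  = (2.576 + 0.842)² · (2·4.4² = 38.72) / 1.4²
  = 11.6827 · 38.72 / 1.96
  = 230.79
Round up → n = 231 per group.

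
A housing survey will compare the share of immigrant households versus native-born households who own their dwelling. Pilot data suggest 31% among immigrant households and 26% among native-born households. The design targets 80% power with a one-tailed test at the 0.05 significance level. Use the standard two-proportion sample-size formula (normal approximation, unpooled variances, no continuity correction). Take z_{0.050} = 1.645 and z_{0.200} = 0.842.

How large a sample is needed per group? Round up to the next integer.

n = 1006 per group

n = (z_α + z_β)² · [p₁(1−p₁) + p₂(1−p₂)] / (p₁ − p₂)²
  = (1.645 + 0.842)² · (0.31·0.69 + 0.26·0.74) / (0.05)²
  = (2.487)² · (0.2139 + 0.1924) / 0.0025
  = 6.1852 · 0.4063 / 0.0025
  = 1005.21
Round up → n = 1006 per group.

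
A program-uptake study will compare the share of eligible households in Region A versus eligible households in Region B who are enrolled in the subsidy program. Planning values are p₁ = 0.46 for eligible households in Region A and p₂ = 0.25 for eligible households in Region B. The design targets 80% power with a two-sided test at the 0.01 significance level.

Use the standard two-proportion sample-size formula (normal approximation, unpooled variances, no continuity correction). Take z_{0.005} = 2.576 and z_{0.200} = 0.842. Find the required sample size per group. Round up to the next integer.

n = 116 per group

n = (z_{α/2} + z_β)² · [p₁(1−p₁) + p₂(1−p₂)] / (p₁ − p₂)²
  = (2.576 + 0.842)² · (0.46·0.54 + 0.25·0.75) / (0.21)²
  = (3.418)² · (0.2484 + 0.1875) / 0.0441
  = 11.6827 · 0.4359 / 0.0441
  = 115.48
Round up → n = 116 per group.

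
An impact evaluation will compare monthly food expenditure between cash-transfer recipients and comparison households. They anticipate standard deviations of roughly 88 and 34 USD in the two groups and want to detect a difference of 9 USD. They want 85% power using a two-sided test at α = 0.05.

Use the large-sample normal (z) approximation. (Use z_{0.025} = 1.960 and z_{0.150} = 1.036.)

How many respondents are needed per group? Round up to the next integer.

n = 987 per group

n = (z_{α/2} + z_β)² · (σ₁² + σ₂²) / δ²
  = (1.960 + 1.036)² · (88² + 34² = 8900) / 9²
  = 8.9760 · 8900 / 81
  = 986.25
Round up → n = 987 per group.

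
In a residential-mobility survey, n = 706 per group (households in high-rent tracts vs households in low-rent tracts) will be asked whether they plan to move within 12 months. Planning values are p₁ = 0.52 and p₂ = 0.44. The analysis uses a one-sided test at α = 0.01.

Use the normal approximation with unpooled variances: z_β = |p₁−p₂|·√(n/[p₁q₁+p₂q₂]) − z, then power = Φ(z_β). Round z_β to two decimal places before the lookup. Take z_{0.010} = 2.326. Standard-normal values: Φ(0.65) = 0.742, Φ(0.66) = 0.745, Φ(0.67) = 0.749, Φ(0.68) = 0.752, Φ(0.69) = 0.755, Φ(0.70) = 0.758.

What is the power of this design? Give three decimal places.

Power ≈ 0.755

z_β = |p₁−p₂|·√(n/[p₁q₁+p₂q₂]) − z_α
    = 0.08 · √(706/0.4960) − 2.326
    = 0.08 · 37.7278 − 2.326
    = 3.0182 − 2.326 = 0.6922 → 0.69
Power = Φ(0.69) = 0.755.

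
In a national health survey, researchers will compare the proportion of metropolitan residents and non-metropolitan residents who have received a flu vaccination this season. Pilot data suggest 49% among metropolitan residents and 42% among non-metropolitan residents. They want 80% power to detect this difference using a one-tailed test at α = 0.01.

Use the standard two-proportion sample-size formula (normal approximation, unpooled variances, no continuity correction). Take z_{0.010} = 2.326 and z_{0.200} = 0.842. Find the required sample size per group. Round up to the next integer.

n = (z_α + z_β)² · [p₁(1−p₁) + p₂(1−p₂)] / (p₁ − p₂)²
  = (2.326 + 0.842)² · (0.49·0.51 + 0.42·0.58) / (0.07)²
  = (3.168)² · (0.2499 + 0.2436) / 0.0049
  = 10.0362 · 0.4935 / 0.0049
  = 1010.79
Round up → n = 1011 per group.

n = 1011 per group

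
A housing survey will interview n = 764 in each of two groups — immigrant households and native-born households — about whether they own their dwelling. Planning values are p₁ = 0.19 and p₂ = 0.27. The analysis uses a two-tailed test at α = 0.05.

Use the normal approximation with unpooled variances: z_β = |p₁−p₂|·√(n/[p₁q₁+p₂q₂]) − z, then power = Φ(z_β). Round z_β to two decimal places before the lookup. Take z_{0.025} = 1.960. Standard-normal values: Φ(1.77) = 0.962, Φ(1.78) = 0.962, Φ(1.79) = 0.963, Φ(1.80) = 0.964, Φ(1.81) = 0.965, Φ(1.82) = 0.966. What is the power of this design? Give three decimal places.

z_β = |p₁−p₂|·√(n/[p₁q₁+p₂q₂]) − z_{α/2}
    = 0.08 · √(764/0.3510) − 1.960
    = 0.08 · 46.6545 − 1.960
    = 3.7324 − 1.960 = 1.7724 → 1.77
Power = Φ(1.77) = 0.962.

Power ≈ 0.962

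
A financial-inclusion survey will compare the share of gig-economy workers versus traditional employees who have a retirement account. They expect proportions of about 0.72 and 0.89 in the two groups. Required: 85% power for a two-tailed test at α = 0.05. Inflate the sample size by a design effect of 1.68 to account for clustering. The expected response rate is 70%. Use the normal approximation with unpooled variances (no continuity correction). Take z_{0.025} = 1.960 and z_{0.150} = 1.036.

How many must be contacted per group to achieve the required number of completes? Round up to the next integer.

n = (z_{α/2} + z_β)² · [p₁(1−p₁) + p₂(1−p₂)] / (p₁ − p₂)²
  = (1.960 + 1.036)² · (0.72·0.28 + 0.89·0.11) / (-0.17)²
  = (2.996)² · (0.2016 + 0.0979) / 0.0289
  = 8.9760 · 0.2995 / 0.0289
  = 93.02
Design effect: 1.68 × 93.02 = 156.28.
Adjust for 70% response: 156.28 / 0.70 = 223.25.
Round up → n = 224 per group.

n = 224 per group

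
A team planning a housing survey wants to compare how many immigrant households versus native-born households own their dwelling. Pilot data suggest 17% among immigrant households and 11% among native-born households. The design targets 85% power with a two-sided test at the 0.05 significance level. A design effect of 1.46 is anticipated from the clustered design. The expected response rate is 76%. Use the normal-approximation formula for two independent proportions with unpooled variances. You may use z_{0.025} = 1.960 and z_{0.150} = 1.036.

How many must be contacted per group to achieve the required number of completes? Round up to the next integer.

n = 1145 per group

n = (z_{α/2} + z_β)² · [p₁(1−p₁) + p₂(1−p₂)] / (p₁ − p₂)²
  = (1.960 + 1.036)² · (0.17·0.83 + 0.11·0.89) / (0.06)²
  = (2.996)² · (0.1411 + 0.0979) / 0.0036
  = 8.9760 · 0.2390 / 0.0036
  = 595.91
Design effect: 1.46 × 595.91 = 870.03.
Adjust for 76% response: 870.03 / 0.76 = 1144.77.
Round up → n = 1145 per group.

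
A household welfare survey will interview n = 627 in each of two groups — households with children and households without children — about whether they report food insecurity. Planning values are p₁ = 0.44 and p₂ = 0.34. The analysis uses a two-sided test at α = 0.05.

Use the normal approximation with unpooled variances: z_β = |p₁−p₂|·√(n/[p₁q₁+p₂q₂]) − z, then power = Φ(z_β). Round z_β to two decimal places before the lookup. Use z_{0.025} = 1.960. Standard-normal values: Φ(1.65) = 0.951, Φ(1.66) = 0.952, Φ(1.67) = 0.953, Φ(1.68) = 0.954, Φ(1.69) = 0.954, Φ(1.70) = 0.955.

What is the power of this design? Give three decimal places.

z_β = |p₁−p₂|·√(n/[p₁q₁+p₂q₂]) − z_{α/2}
    = 0.10 · √(627/0.4708) − 1.960
    = 0.10 · 36.4935 − 1.960
    = 3.6494 − 1.960 = 1.6894 → 1.69
Power = Φ(1.69) = 0.954.

Power ≈ 0.954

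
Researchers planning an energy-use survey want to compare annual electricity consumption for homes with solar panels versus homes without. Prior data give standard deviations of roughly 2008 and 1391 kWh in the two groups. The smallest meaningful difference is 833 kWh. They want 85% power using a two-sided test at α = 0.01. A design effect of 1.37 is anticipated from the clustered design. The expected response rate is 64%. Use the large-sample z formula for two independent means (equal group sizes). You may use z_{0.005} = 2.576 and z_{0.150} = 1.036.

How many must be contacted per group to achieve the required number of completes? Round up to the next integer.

n = 241 per group

n = (z_{α/2} + z_β)² · (σ₁² + σ₂²) / δ²
  = (2.576 + 1.036)² · (2008² + 1391² = 5966945) / 833²
  = 13.0465 · 5966945 / 693889
  = 112.19
Design effect: 1.37 × 112.19 = 153.70.
Adjust for 64% response: 153.70 / 0.64 = 240.16.
Round up → n = 241 per group.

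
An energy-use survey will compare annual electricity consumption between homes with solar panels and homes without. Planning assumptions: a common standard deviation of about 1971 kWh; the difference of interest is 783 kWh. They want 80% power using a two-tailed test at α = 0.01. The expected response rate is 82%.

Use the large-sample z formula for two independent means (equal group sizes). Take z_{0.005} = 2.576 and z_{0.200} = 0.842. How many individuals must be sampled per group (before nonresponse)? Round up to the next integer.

n = 181 per group

n = (z_{α/2} + z_β)² · (σ₁² + σ₂²) / δ²
  = (2.576 + 0.842)² · (2·1971² = 7769682) / 783²
  = 11.6827 · 7769682 / 613089
  = 148.06
Adjust for 82% response: 148.06 / 0.82 = 180.56.
Round up → n = 181 per group.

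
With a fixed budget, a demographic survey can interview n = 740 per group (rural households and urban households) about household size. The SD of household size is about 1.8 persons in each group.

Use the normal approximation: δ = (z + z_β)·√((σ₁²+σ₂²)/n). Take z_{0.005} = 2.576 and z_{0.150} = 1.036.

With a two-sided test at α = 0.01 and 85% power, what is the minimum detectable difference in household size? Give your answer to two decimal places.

Minimum detectable difference ≈ 0.34 persons

δ = (z_{α/2} + z_β) · √((σ₁²+σ₂²)/n)
  = (2.576 + 1.036) · √(6.48/740)
  = 3.612 · √0.00876
  = 3.612 · 0.0936
  = 0.3380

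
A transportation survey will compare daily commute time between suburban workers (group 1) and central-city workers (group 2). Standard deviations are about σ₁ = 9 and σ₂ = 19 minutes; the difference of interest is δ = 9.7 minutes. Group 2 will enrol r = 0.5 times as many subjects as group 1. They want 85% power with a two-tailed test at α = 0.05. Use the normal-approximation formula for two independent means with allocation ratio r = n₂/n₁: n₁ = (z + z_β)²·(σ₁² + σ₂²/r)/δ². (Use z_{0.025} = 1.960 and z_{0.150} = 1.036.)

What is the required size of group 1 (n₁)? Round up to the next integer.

n₁ = (z_{α/2} + z_β)² · (σ₁² + σ₂²/r) / δ²
   = (1.960 + 1.036)² · (9² + 19²/0.5) / 9.7²
   = 8.9760 · (81 + 722) / 94.09
   = 8.9760 · 803 / 94.09
   = 76.60
Round up → n₁ = 77; n₂ = r·n₁ = 0.5 × 77 = 39.

n₁ = 77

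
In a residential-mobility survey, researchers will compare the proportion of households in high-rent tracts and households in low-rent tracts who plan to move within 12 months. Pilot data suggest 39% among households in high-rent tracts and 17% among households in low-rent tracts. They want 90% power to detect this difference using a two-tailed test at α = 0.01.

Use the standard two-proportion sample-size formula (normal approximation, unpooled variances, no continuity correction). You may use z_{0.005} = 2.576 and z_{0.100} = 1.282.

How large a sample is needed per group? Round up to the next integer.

n = (z_{α/2} + z_β)² · [p₁(1−p₁) + p₂(1−p₂)] / (p₁ − p₂)²
  = (2.576 + 1.282)² · (0.39·0.61 + 0.17·0.83) / (0.22)²
  = (3.858)² · (0.2379 + 0.1411) / 0.0484
  = 14.8842 · 0.3790 / 0.0484
  = 116.55
Round up → n = 117 per group.

n = 117 per group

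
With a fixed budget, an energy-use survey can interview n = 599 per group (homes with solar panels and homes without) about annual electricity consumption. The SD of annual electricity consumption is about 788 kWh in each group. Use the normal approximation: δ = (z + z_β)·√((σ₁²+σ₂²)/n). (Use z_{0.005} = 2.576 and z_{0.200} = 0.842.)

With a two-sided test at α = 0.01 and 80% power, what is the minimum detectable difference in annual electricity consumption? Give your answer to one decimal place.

δ = (z_{α/2} + z_β) · √((σ₁²+σ₂²)/n)
  = (2.576 + 0.842) · √(1241888/599)
  = 3.418 · √2073.3
  = 3.418 · 45.5332
  = 155.6323

Minimum detectable difference ≈ 155.6 kWh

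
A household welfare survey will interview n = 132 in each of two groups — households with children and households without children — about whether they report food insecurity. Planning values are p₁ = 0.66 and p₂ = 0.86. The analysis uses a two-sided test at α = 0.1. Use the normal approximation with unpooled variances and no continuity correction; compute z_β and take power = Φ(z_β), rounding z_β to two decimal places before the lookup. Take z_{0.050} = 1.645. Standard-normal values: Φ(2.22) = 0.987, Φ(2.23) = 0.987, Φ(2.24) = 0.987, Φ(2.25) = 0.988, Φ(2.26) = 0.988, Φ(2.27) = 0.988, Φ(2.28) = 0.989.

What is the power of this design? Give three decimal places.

z_β = |p₁−p₂|·√(n/[p₁q₁+p₂q₂]) − z_{α/2}
    = 0.20 · √(132/0.3448) − 1.645
    = 0.20 · 19.5661 − 1.645
    = 3.9132 − 1.645 = 2.2682 → 2.27
Power = Φ(2.27) = 0.988.

Power ≈ 0.988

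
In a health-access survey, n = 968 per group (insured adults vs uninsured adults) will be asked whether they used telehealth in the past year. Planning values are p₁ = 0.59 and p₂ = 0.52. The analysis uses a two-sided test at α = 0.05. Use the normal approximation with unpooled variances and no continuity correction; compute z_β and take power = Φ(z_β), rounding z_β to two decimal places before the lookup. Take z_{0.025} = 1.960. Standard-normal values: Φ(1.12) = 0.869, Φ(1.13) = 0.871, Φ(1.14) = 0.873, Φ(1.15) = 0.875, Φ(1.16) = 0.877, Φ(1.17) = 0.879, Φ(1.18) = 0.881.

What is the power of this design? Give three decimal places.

Power ≈ 0.875

z_β = |p₁−p₂|·√(n/[p₁q₁+p₂q₂]) − z_{α/2}
    = 0.07 · √(968/0.4915) − 1.960
    = 0.07 · 44.3788 − 1.960
    = 3.1065 − 1.960 = 1.1465 → 1.15
Power = Φ(1.15) = 0.875.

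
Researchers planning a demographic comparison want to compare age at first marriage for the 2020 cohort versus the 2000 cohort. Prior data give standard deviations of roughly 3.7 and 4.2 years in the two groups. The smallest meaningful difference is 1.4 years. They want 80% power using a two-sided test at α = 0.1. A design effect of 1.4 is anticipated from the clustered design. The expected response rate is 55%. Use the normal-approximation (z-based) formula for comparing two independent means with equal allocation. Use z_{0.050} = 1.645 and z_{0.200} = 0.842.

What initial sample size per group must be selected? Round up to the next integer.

n = (z_{α/2} + z_β)² · (σ₁² + σ₂²) / δ²
  = (1.645 + 0.842)² · (3.7² + 4.2² = 31.33) / 1.4²
  = 6.1852 · 31.33 / 1.96
  = 98.87
Design effect: 1.4 × 98.87 = 138.42.
Adjust for 55% response: 138.42 / 0.55 = 251.66.
Round up → n = 252 per group.

n = 252 per group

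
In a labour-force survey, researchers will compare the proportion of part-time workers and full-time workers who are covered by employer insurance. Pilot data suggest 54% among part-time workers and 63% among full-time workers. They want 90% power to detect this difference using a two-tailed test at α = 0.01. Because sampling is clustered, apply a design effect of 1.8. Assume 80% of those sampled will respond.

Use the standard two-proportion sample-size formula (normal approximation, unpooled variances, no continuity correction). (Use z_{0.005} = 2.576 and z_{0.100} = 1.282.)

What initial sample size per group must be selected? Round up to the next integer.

n = 1991 per group

n = (z_{α/2} + z_β)² · [p₁(1−p₁) + p₂(1−p₂)] / (p₁ − p₂)²
  = (2.576 + 1.282)² · (0.54·0.46 + 0.63·0.37) / (-0.09)²
  = (3.858)² · (0.2484 + 0.2331) / 0.0081
  = 14.8842 · 0.4815 / 0.0081
  = 884.78
Design effect: 1.8 × 884.78 = 1592.61.
Adjust for 80% response: 1592.61 / 0.80 = 1990.76.
Round up → n = 1991 per group.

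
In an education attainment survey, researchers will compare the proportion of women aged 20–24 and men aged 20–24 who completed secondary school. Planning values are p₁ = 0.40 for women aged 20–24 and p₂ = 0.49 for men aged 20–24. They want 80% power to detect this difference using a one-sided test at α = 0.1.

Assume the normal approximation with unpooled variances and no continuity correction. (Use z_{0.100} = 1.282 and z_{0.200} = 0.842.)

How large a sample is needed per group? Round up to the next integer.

n = 273 per group

n = (z_α + z_β)² · [p₁(1−p₁) + p₂(1−p₂)] / (p₁ − p₂)²
  = (1.282 + 0.842)² · (0.40·0.60 + 0.49·0.51) / (-0.09)²
  = (2.124)² · (0.2400 + 0.2499) / 0.0081
  = 4.5114 · 0.4899 / 0.0081
  = 272.85
Round up → n = 273 per group.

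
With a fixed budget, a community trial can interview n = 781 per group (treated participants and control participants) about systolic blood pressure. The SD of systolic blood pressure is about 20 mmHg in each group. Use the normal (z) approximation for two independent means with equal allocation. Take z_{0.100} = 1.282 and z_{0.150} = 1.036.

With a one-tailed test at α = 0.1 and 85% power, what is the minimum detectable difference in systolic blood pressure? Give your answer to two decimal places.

δ = (z_α + z_β) · √((σ₁²+σ₂²)/n)
  = (1.282 + 1.036) · √(800/781)
  = 2.318 · √1.0243
  = 2.318 · 1.0121
  = 2.3460

Minimum detectable difference ≈ 2.35 mmHg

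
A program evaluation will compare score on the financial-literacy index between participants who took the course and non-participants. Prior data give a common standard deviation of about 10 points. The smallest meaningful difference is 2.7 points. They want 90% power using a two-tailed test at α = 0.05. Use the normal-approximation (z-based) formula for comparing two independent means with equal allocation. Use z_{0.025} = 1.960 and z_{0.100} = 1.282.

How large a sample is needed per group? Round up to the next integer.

n = (z_{α/2} + z_β)² · (σ₁² + σ₂²) / δ²
  = (1.960 + 1.282)² · (2·10² = 200) / 2.7²
  = 10.5106 · 200 / 7.29
  = 288.36
Round up → n = 289 per group.

n = 289 per group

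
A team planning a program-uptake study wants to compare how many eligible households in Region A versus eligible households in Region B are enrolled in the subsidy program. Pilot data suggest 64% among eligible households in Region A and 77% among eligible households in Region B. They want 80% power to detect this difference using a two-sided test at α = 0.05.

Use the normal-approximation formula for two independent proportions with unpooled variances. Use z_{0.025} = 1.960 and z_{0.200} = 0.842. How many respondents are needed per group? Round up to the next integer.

n = 190 per group

n = (z_{α/2} + z_β)² · [p₁(1−p₁) + p₂(1−p₂)] / (p₁ − p₂)²
  = (1.960 + 0.842)² · (0.64·0.36 + 0.77·0.23) / (-0.13)²
  = (2.802)² · (0.2304 + 0.1771) / 0.0169
  = 7.8512 · 0.4075 / 0.0169
  = 189.31
Round up → n = 190 per group.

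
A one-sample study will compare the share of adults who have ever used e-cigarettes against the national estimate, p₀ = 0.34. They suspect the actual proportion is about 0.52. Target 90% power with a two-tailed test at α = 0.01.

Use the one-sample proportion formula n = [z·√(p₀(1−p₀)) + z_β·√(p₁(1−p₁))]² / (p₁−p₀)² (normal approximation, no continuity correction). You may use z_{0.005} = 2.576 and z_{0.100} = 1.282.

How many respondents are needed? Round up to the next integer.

n = 107

n = [z_{α/2}·√(p₀q₀) + z_β·√(p₁q₁)]² / (p₁ − p₀)²
  = [2.576·√(0.34·0.66) + 1.282·√(0.52·0.48)]² / (0.18)²
  = [2.576·0.4737 + 1.282·0.4996]² / 0.0324
  = [1.8608]² / 0.0324
  = 106.87
Round up → n = 107.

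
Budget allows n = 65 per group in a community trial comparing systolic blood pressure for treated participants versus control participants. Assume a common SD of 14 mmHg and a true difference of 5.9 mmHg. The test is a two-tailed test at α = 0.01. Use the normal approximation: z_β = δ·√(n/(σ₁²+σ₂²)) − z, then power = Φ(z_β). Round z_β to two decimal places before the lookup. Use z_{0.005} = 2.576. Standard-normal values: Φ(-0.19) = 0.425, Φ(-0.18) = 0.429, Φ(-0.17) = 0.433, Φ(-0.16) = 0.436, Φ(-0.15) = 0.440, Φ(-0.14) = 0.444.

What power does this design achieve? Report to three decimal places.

z_β = δ·√(n/(σ₁²+σ₂²)) − z_{α/2}
    = 5.9 · √(65/392) − 2.576
    = 5.9 · 0.40721 − 2.576
    = 2.4025 − 2.576 = -0.1735 → -0.17
Power = Φ(-0.17) = 0.433.

Power ≈ 0.433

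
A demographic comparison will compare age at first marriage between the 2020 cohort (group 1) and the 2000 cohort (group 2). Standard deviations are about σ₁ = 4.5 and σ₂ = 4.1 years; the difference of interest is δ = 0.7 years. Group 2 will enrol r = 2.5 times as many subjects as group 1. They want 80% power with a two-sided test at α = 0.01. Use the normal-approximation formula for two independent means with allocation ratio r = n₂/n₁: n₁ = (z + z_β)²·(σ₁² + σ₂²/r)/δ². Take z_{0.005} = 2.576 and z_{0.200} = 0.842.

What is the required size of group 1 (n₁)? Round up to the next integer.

n₁ = 644

n₁ = (z_{α/2} + z_β)² · (σ₁² + σ₂²/r) / δ²
   = (2.576 + 0.842)² · (4.5² + 4.1²/2.5) / 0.7²
   = 11.6827 · (20.25 + 6.724) / 0.49
   = 11.6827 · 26.974 / 0.49
   = 643.12
Round up → n₁ = 644; n₂ = r·n₁ = 2.5 × 644 = 1610.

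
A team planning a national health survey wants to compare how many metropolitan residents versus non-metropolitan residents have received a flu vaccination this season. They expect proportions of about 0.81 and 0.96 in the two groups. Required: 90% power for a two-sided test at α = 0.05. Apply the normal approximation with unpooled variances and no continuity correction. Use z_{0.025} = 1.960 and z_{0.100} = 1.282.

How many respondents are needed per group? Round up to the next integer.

n = (z_{α/2} + z_β)² · [p₁(1−p₁) + p₂(1−p₂)] / (p₁ − p₂)²
  = (1.960 + 1.282)² · (0.81·0.19 + 0.96·0.04) / (-0.15)²
  = (3.242)² · (0.1539 + 0.0384) / 0.0225
  = 10.5106 · 0.1923 / 0.0225
  = 89.83
Round up → n = 90 per group.

n = 90 per group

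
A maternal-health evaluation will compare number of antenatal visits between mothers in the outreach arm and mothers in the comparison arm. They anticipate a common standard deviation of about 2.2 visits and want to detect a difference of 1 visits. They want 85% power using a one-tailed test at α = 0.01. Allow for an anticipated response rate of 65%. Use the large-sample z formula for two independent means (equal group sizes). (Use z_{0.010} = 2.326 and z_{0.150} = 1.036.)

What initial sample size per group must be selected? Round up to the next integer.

n = (z_α + z_β)² · (σ₁² + σ₂²) / δ²
  = (2.326 + 1.036)² · (2·2.2² = 9.68) / 1²
  = 11.3030 · 9.68 / 1
  = 109.41
Adjust for 65% response: 109.41 / 0.65 = 168.33.
Round up → n = 169 per group.

n = 169 per group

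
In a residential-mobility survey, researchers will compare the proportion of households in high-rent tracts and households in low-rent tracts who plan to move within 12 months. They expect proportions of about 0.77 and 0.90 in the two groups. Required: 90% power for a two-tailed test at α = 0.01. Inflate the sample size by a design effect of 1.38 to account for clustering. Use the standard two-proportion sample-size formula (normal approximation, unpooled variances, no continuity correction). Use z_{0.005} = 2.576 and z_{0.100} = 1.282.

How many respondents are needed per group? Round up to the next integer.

n = (z_{α/2} + z_β)² · [p₁(1−p₁) + p₂(1−p₂)] / (p₁ − p₂)²
  = (2.576 + 1.282)² · (0.77·0.23 + 0.90·0.10) / (-0.13)²
  = (3.858)² · (0.1771 + 0.0900) / 0.0169
  = 14.8842 · 0.2671 / 0.0169
  = 235.24
Design effect: 1.38 × 235.24 = 324.63.
Round up → n = 325 per group.

n = 325 per group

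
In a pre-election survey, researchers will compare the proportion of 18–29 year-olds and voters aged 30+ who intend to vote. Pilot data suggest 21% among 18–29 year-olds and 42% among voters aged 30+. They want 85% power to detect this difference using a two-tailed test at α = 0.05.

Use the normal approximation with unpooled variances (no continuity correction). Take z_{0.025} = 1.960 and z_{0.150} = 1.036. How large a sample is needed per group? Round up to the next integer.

n = 84 per group

n = (z_{α/2} + z_β)² · [p₁(1−p₁) + p₂(1−p₂)] / (p₁ − p₂)²
  = (1.960 + 1.036)² · (0.21·0.79 + 0.42·0.58) / (-0.21)²
  = (2.996)² · (0.1659 + 0.2436) / 0.0441
  = 8.9760 · 0.4095 / 0.0441
  = 83.35
Round up → n = 84 per group.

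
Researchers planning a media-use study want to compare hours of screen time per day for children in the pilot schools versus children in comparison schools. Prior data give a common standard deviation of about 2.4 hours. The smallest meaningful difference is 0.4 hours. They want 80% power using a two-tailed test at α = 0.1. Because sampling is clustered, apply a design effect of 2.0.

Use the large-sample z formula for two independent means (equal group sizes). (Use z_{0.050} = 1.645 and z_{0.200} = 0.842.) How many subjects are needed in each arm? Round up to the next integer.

n = (z_{α/2} + z_β)² · (σ₁² + σ₂²) / δ²
  = (1.645 + 0.842)² · (2·2.4² = 11.52) / 0.4²
  = 6.1852 · 11.52 / 0.16
  = 445.33
Design effect: 2.0 × 445.33 = 890.66.
Round up → n = 891 per group.

n = 891 per group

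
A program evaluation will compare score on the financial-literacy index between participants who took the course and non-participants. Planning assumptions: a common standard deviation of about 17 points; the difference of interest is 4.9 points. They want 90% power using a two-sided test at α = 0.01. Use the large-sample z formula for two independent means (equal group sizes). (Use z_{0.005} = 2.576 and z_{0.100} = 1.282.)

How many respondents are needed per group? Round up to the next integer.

n = (z_{α/2} + z_β)² · (σ₁² + σ₂²) / δ²
  = (2.576 + 1.282)² · (2·17² = 578) / 4.9²
  = 14.8842 · 578 / 24.01
  = 358.31
Round up → n = 359 per group.

n = 359 per group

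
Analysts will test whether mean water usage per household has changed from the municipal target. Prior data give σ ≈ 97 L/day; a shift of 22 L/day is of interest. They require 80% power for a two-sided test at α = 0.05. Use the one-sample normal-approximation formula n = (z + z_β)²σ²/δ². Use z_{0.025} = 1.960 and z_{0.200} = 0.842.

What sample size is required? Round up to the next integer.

n = (z_{α/2} + z_β)² · σ² / δ²
  = (1.960 + 0.842)² · 97² / 22²
  = 7.8512 · 9409 / 484
  = 152.63
Round up → n = 153.

n = 153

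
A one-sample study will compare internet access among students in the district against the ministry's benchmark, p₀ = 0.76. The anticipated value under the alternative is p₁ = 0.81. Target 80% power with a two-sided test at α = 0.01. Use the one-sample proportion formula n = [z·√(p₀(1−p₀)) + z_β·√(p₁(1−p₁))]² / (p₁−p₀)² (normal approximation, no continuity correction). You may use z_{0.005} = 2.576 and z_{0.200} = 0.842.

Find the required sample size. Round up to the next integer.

n = 819

n = [z_{α/2}·√(p₀q₀) + z_β·√(p₁q₁)]² / (p₁ − p₀)²
  = [2.576·√(0.76·0.24) + 0.842·√(0.81·0.19)]² / (0.05)²
  = [2.576·0.4271 + 0.842·0.3923]² / 0.0025
  = [1.4305]² / 0.0025
  = 818.51
Round up → n = 819.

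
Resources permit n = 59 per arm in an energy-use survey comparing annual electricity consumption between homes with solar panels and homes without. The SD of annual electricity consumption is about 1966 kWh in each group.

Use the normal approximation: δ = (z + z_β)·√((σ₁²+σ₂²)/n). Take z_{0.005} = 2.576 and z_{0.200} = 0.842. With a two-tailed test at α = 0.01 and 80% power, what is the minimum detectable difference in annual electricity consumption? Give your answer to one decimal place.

Minimum detectable difference ≈ 1237.2 kWh

δ = (z_{α/2} + z_β) · √((σ₁²+σ₂²)/n)
  = (2.576 + 0.842) · √(7730312/59)
  = 3.418 · √131022.2
  = 3.418 · 361.9699
  = 1237.2133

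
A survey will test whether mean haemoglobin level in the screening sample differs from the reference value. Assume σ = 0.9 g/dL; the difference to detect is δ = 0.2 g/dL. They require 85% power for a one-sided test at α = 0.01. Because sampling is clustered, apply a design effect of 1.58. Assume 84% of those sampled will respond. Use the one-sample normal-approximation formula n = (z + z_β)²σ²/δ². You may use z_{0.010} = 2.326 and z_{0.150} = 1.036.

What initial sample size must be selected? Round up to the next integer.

n = 431

n = (z_α + z_β)² · σ² / δ²
  = (2.326 + 1.036)² · 0.9² / 0.2²
  = 11.3030 · 0.81 / 0.04
  = 228.89
Design effect: 1.58 × 228.89 = 361.64.
Adjust for 84% response: 361.64 / 0.84 = 430.52.
Round up → n = 431.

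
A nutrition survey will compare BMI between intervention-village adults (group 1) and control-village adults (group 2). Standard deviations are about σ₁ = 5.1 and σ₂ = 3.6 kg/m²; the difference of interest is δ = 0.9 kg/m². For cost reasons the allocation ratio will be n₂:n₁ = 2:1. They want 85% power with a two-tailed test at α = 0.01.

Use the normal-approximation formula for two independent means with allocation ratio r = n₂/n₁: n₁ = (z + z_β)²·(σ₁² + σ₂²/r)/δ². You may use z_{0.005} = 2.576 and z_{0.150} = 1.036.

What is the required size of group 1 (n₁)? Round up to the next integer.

n₁ = (z_{α/2} + z_β)² · (σ₁² + σ₂²/r) / δ²
   = (2.576 + 1.036)² · (5.1² + 3.6²/2) / 0.9²
   = 13.0465 · (26.01 + 6.48) / 0.81
   = 13.0465 · 32.49 / 0.81
   = 523.31
Round up → n₁ = 524; n₂ = r·n₁ = 2 × 524 = 1048.

n₁ = 524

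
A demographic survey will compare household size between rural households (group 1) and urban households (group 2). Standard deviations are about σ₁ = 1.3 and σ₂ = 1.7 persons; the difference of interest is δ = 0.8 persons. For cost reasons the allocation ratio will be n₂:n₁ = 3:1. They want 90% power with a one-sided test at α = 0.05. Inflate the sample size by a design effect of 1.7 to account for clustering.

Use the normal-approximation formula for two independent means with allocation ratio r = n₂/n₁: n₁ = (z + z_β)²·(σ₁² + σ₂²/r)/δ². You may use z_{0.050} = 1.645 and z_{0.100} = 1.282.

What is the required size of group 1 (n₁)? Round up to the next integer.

n₁ = (z_α + z_β)² · (σ₁² + σ₂²/r) / δ²
   = (1.645 + 1.282)² · (1.3² + 1.7²/3) / 0.8²
   = 8.5673 · (1.69 + 0.96333) / 0.64
   = 8.5673 · 2.6533 / 0.64
   = 35.52
Design effect: 1.7 × 35.52 = 60.38.
Round up → n₁ = 61; n₂ = r·n₁ = 3 × 61 = 183.

n₁ = 61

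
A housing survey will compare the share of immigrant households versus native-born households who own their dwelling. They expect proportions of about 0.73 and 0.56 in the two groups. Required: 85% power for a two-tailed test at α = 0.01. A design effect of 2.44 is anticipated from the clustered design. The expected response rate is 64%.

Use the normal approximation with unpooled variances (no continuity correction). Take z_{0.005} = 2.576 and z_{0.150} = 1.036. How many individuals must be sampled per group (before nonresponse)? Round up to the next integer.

n = (z_{α/2} + z_β)² · [p₁(1−p₁) + p₂(1−p₂)] / (p₁ − p₂)²
  = (2.576 + 1.036)² · (0.73·0.27 + 0.56·0.44) / (0.17)²
  = (3.612)² · (0.1971 + 0.2464) / 0.0289
  = 13.0465 · 0.4435 / 0.0289
  = 200.21
Design effect: 2.44 × 200.21 = 488.52.
Adjust for 64% response: 488.52 / 0.64 = 763.31.
Round up → n = 764 per group.

n = 764 per group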